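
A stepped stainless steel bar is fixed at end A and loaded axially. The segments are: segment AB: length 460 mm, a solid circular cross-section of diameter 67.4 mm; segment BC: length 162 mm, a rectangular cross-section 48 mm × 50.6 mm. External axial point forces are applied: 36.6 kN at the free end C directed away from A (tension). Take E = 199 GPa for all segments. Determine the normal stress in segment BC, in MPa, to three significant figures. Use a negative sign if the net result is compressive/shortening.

15.1 MPa

Internal axial forces (sectioning from the free end, tension +): N_BC = 36.6 kN, N_AB = 36.6 kN.
A_BC = 2429 mm².
σ_BC = N_BC/A_BC = 36600/2429 = 15.07 MPa.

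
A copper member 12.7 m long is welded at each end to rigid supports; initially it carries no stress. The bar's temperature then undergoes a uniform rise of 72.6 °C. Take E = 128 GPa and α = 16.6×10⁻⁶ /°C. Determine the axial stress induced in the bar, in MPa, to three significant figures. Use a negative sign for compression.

Free thermal expansion αLΔT = 16.6e-6 · 12700 · 72.6 = 15.31 mm.
The walls impose strain ε = −(15.31)/12700 = -1.2052e-03; σ = Eε = 128000 · -1.2052e-03 = -154.3 MPa.

-154 MPa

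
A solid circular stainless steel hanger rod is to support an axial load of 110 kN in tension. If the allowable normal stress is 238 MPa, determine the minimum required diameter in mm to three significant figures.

24.3 mm

Required area A ≥ P/σ_allow = 110000/238 = 462.2 mm².
For a solid circular section, d ≥ √(4A/π) = 24.26 mm.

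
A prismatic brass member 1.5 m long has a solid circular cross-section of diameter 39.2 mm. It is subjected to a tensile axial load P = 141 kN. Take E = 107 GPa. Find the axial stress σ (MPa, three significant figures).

A = 1207 mm².
σ = N/A = 141000/1207 = 116.8 MPa.

117 MPa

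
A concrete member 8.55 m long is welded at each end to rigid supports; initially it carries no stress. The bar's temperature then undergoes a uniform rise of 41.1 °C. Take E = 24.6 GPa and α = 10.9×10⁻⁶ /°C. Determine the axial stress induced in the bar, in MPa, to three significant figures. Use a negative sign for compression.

-11.0 MPa

Free thermal expansion αLΔT = 10.9e-6 · 8550 · 41.1 = 3.83 mm.
The walls impose strain ε = −(3.83)/8550 = -4.4799e-04; σ = Eε = 24600 · -4.4799e-04 = -11.02 MPa.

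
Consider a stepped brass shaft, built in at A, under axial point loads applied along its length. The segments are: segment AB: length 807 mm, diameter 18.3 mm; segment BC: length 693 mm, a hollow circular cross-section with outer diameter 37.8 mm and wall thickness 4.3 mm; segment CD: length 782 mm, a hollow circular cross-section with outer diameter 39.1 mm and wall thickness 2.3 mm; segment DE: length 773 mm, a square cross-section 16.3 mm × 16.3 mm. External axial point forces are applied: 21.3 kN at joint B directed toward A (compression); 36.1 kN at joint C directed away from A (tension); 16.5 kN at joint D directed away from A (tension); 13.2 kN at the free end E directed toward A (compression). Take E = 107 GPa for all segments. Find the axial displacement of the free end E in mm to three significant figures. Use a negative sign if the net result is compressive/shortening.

0.815 mm

Internal axial forces (sectioning from the free end, tension +): N_DE = -13.2 kN, N_CD = 3.3 kN, N_BC = 39.4 kN, N_AB = 18.1 kN.
A_AB = 263 mm².
A_BC = 452.5 mm².
A_CD = 265.9 mm².
A_DE = 265.7 mm².
δ_AB = 18100·807/(263·107000) = 0.519 mm
δ_BC = 39400·693/(452.5·107000) = 0.5639 mm
δ_CD = 3300·782/(265.9·107000) = 0.0907 mm
δ_DE = -13200·773/(265.7·107000) = -0.3589 mm
δ = Σδ_i = 0.8147 mm.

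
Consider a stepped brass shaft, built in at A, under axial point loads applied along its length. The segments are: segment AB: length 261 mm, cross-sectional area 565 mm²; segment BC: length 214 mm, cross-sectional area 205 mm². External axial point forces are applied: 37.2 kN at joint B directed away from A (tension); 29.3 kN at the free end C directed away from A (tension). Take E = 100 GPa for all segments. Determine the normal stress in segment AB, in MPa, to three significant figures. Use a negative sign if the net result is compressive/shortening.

118 MPa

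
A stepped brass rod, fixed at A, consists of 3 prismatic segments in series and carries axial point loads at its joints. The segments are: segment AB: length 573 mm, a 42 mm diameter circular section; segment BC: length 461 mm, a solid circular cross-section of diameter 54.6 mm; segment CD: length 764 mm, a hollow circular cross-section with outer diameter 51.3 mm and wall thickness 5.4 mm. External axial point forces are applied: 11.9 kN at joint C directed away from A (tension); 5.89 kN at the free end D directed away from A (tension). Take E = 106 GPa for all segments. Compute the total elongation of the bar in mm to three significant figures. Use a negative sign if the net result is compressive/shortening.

Internal axial forces (sectioning from the free end, tension +): N_CD = 5.89 kN, N_BC = 17.79 kN, N_AB = 17.79 kN.
A_AB = 1385 mm².
A_BC = 2341 mm².
A_CD = 778.7 mm².
δ_AB = 17790·573/(1385·106000) = 0.06941 mm
δ_BC = 17790·461/(2341·106000) = 0.03304 mm
δ_CD = 5890·764/(778.7·106000) = 0.05452 mm
δ = Σδ_i = 0.157 mm.

0.157 mm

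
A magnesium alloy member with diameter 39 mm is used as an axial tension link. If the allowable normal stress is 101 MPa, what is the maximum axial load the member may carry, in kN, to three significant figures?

121 kN

A = 1195 mm².
P_max = σ_allow · A = 101 · 1195 = 120700 N = 120.7 kN.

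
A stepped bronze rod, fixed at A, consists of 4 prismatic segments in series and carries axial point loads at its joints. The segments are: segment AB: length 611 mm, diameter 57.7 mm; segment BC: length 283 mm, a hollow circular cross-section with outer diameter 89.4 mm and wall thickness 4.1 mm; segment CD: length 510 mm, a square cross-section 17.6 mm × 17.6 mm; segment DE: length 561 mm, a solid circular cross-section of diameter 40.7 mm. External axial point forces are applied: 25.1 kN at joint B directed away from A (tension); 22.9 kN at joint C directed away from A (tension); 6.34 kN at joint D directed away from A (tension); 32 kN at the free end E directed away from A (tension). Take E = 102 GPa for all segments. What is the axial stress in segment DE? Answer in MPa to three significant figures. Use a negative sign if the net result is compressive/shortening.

Internal axial forces (sectioning from the free end, tension +): N_DE = 32 kN, N_CD = 38.34 kN, N_BC = 61.24 kN, N_AB = 86.34 kN.
A_DE = 1301 mm².
σ_DE = N_DE/A_DE = 32000/1301 = 24.6 MPa.

24.6 MPa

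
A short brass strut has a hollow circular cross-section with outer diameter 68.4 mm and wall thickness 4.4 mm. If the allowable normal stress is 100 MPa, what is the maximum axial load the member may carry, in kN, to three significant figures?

A = 884.7 mm².
P_max = σ_allow · A = 100 · 884.7 = 88470 N = 88.47 kN.

88.5 kN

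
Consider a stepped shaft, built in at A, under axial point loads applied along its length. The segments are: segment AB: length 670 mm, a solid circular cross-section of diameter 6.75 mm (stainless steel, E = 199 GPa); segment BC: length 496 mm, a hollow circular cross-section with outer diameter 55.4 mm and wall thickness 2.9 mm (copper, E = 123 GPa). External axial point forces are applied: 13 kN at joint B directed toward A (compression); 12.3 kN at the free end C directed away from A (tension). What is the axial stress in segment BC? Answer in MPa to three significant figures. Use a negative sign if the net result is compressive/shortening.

Internal axial forces (sectioning from the free end, tension +): N_BC = 12.3 kN, N_AB = -0.7 kN.
A_BC = 478.3 mm².
σ_BC = N_BC/A_BC = 12300/478.3 = 25.72 MPa.

25.7 MPa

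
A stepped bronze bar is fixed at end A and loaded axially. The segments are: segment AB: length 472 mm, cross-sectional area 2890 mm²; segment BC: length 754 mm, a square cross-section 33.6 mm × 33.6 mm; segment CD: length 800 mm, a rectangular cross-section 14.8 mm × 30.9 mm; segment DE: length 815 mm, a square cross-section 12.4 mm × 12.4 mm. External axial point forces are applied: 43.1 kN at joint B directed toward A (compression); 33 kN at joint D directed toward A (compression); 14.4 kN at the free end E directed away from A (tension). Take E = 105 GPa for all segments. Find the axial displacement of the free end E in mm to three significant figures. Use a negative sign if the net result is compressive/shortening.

0.203 mm

Internal axial forces (sectioning from the free end, tension +): N_DE = 14.4 kN, N_CD = -18.6 kN, N_BC = -18.6 kN, N_AB = -61.7 kN.
A_BC = 1129 mm².
A_CD = 457.3 mm².
A_DE = 153.8 mm².
δ_AB = -61700·472/(2890·105000) = -0.09597 mm
δ_BC = -18600·754/(1129·105000) = -0.1183 mm
δ_CD = -18600·800/(457.3·105000) = -0.3099 mm
δ_DE = 14400·815/(153.8·105000) = 0.7269 mm
δ = Σδ_i = 0.2028 mm.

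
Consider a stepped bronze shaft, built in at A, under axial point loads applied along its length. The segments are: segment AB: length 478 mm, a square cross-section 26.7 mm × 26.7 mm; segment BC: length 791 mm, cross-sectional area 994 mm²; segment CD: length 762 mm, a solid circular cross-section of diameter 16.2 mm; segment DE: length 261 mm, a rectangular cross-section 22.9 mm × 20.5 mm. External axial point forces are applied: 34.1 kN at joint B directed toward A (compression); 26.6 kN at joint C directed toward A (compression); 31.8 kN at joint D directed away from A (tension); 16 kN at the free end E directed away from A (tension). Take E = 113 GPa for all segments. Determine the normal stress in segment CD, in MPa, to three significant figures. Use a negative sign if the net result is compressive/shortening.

232 MPa

Internal axial forces (sectioning from the free end, tension +): N_DE = 16 kN, N_CD = 47.8 kN, N_BC = 21.2 kN, N_AB = -12.9 kN.
A_CD = 206.1 mm².
σ_CD = N_CD/A_CD = 47800/206.1 = 231.9 MPa.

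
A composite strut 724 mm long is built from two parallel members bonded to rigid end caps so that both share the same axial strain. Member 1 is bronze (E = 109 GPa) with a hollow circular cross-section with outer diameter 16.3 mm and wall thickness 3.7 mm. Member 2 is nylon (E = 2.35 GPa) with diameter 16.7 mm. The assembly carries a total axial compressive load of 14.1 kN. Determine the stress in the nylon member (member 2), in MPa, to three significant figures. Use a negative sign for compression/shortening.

-2.01 MPa

A_1 = 146.5 mm².
A_2 = 219 mm².
Equal strain + equilibrium ⇒ each member carries load in proportion to AE: A₁E₁ = 15960000 N, A₂E₂ = 514700 N, ΣAE = 16480000 N.
σ₂ = P·E₂/ΣAE = -14100·2350/16480000 = -2.011 MPa.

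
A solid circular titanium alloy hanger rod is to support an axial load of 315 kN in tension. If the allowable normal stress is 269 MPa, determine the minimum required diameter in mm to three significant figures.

38.6 mm

Required area A ≥ P/σ_allow = 315000/269 = 1171 mm².
For a solid circular section, d ≥ √(4A/π) = 38.61 mm.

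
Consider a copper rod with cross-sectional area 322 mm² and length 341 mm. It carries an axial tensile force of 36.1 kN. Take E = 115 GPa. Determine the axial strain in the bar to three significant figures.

9.75e-04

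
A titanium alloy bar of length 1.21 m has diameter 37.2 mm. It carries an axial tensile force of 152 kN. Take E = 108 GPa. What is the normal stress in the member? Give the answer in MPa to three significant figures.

140 MPa

A = 1087 mm².
σ = N/A = 152000/1087 = 139.9 MPa.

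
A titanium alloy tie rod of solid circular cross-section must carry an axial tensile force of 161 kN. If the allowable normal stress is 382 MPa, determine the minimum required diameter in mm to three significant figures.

Required area A ≥ P/σ_allow = 161000/382 = 421.5 mm².
For a solid circular section, d ≥ √(4A/π) = 23.17 mm.

23.2 mm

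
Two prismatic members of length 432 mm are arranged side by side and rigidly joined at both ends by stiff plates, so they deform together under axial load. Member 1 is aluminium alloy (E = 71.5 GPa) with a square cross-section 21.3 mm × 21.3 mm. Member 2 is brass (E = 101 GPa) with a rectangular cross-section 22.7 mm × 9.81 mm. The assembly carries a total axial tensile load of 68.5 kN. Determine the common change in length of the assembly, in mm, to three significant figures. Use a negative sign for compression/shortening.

0.539 mm

A_1 = 453.7 mm².
A_2 = 222.7 mm².
Equal strain + equilibrium ⇒ each member carries load in proportion to AE: A₁E₁ = 32440000 N, A₂E₂ = 22490000 N, ΣAE = 54930000 N.
δ = PL/ΣAE = 68500·432/54930000 = 0.5387 mm.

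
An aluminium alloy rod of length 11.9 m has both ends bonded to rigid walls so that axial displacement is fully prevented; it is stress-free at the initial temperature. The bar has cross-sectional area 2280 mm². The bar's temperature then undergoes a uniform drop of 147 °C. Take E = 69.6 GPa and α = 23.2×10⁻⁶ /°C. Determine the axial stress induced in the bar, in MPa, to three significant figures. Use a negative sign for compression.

Free thermal expansion αLΔT = 23.2e-6 · 11900 · -147 = -40.58 mm.
The walls impose strain ε = −(-40.58)/11900 = 3.4104e-03; σ = Eε = 69600 · 3.4104e-03 = 237.4 MPa.

237 MPa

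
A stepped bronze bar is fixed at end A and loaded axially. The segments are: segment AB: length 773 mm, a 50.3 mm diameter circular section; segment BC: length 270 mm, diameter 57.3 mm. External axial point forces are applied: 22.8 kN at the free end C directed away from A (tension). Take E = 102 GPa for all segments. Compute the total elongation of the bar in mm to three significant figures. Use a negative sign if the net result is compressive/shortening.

Internal axial forces (sectioning from the free end, tension +): N_BC = 22.8 kN, N_AB = 22.8 kN.
A_AB = 1987 mm².
A_BC = 2579 mm².
δ_AB = 22800·773/(1987·102000) = 0.08695 mm
δ_BC = 22800·270/(2579·102000) = 0.0234 mm
δ = Σδ_i = 0.1104 mm.

0.110 mm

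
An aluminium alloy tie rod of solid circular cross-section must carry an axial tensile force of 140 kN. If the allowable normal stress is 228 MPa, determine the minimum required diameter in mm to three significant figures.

28.0 mm

Required area A ≥ P/σ_allow = 140000/228 = 614 mm².
For a solid circular section, d ≥ √(4A/π) = 27.96 mm.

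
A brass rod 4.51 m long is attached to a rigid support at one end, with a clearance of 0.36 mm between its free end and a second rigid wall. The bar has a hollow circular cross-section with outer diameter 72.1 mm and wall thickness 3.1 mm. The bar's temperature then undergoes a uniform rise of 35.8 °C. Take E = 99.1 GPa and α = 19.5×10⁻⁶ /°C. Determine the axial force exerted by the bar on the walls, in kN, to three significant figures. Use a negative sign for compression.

Free thermal expansion αLΔT = 19.5e-6 · 4510 · 35.8 = 3.148 mm.
The walls engage after the gap closes; constrained expansion = 3.148 − 0.36 = 2.788 mm.
The walls impose strain ε = −(2.788)/4510 = -6.1828e-04; σ = Eε = 99100 · -6.1828e-04 = -61.27 MPa.
Wall reaction R = σ·A = -61.27·672 = -41170 N = -41.17 kN.

-41.2 kN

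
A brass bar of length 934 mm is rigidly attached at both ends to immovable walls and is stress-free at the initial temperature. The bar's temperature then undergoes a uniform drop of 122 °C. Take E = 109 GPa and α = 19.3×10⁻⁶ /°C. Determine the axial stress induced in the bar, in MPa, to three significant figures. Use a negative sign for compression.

Free thermal expansion αLΔT = 19.3e-6 · 934 · -122 = -2.199 mm.
The walls impose strain ε = −(-2.199)/934 = 2.3546e-03; σ = Eε = 109000 · 2.3546e-03 = 256.7 MPa.

257 MPa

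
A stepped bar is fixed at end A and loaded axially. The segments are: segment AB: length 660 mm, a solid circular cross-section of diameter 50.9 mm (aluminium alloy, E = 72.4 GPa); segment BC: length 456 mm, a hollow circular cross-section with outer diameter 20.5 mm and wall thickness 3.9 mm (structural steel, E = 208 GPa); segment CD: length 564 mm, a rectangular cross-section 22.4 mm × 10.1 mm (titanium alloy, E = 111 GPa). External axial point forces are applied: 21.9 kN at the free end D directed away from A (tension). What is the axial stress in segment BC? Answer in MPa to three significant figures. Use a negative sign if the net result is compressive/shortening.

Internal axial forces (sectioning from the free end, tension +): N_CD = 21.9 kN, N_BC = 21.9 kN, N_AB = 21.9 kN.
A_BC = 203.4 mm².
σ_BC = N_BC/A_BC = 21900/203.4 = 107.7 MPa.

108 MPa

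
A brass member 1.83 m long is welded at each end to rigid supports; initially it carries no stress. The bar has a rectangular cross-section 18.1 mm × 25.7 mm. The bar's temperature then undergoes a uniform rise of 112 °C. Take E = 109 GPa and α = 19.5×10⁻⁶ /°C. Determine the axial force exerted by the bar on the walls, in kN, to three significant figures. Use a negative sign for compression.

-111 kN

Free thermal expansion αLΔT = 19.5e-6 · 1830 · 112 = 3.997 mm.
The walls impose strain ε = −(3.997)/1830 = -2.1840e-03; σ = Eε = 109000 · -2.1840e-03 = -238.1 MPa.
Wall reaction R = σ·A = -238.1·465.2 = -110700 N = -110.7 kN.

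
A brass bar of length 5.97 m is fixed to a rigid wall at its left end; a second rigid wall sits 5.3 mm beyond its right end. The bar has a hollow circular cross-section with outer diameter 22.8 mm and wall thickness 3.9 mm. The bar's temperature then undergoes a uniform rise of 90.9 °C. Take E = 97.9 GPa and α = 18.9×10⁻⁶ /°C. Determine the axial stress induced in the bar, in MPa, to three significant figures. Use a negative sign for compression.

-81.3 MPa

Free thermal expansion αLΔT = 18.9e-6 · 5970 · 90.9 = 10.26 mm.
The walls engage after the gap closes; constrained expansion = 10.26 − 5.3 = 4.957 mm.
The walls impose strain ε = −(4.957)/5970 = -8.3024e-04; σ = Eε = 97900 · -8.3024e-04 = -81.28 MPa.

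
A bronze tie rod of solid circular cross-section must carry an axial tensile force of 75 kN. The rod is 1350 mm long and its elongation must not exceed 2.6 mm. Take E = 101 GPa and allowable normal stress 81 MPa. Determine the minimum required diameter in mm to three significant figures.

34.3 mm

Required area A ≥ P/σ_allow = 75000/81 = 925.9 mm².
For a solid circular section, d ≥ √(4A/π) = 34.34 mm.
Elongation limit: A ≥ PL/(Eδ_allow) = 75000·1350/(101000·2.6) = 385.6 mm² ⇒ d ≥ 22.16 mm.
The stress limit governs.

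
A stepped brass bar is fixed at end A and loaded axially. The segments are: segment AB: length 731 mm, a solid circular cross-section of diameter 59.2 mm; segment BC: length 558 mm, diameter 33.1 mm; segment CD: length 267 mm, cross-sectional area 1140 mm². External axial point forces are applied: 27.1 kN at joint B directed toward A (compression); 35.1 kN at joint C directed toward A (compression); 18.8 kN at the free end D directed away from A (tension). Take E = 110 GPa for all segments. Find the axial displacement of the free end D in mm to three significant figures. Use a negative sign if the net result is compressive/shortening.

-0.161 mm

Internal axial forces (sectioning from the free end, tension +): N_CD = 18.8 kN, N_BC = -16.3 kN, N_AB = -43.4 kN.
A_AB = 2753 mm².
A_BC = 860.5 mm².
δ_AB = -43400·731/(2753·110000) = -0.1048 mm
δ_BC = -16300·558/(860.5·110000) = -0.09609 mm
δ_CD = 18800·267/(1140·110000) = 0.04003 mm
δ = Σδ_i = -0.1608 mm.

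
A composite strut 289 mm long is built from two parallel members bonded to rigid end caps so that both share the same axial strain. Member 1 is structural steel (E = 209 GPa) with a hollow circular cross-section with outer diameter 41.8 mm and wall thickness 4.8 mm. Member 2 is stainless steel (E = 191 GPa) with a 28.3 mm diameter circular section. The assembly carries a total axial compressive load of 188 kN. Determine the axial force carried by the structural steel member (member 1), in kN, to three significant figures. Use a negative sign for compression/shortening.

A_1 = 557.9 mm².
A_2 = 629 mm².
Equal strain + equilibrium ⇒ each member carries load in proportion to AE: A₁E₁ = 116600000 N, A₂E₂ = 120100000 N, ΣAE = 236800000 N.
F₁ = P·A₁E₁/ΣAE = -188000·116600000/236800000 = -92600 N.

-92.6 kN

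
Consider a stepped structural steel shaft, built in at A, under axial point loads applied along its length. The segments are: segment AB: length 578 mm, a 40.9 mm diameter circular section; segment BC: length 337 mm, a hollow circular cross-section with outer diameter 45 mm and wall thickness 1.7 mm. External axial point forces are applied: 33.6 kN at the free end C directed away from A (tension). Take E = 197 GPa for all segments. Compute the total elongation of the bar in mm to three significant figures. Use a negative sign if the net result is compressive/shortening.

0.324 mm

Internal axial forces (sectioning from the free end, tension +): N_BC = 33.6 kN, N_AB = 33.6 kN.
A_AB = 1314 mm².
A_BC = 231.3 mm².
δ_AB = 33600·578/(1314·197000) = 0.07504 mm
δ_BC = 33600·337/(231.3·197000) = 0.2486 mm
δ = Σδ_i = 0.3236 mm.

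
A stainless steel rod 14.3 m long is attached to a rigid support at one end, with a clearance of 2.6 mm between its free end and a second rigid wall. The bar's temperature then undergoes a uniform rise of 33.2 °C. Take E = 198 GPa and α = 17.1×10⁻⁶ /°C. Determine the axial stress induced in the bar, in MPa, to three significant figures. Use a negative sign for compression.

-76.4 MPa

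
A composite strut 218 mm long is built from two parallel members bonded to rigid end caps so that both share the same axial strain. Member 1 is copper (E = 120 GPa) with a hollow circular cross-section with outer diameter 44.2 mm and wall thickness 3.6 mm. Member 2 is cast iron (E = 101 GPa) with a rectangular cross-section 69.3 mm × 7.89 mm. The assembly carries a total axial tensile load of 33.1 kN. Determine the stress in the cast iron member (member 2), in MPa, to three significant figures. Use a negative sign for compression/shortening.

30.3 MPa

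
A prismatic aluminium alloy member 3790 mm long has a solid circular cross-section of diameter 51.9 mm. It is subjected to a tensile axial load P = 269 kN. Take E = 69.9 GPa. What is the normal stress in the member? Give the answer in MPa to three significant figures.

A = 2116 mm².
σ = N/A = 269000/2116 = 127.2 MPa.

127 MPa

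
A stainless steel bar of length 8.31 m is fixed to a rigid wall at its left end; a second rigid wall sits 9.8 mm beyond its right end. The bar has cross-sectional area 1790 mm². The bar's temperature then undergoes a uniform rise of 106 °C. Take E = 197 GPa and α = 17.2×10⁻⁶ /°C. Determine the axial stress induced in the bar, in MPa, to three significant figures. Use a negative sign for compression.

-127 MPa

Free thermal expansion αLΔT = 17.2e-6 · 8310 · 106 = 15.15 mm.
The walls engage after the gap closes; constrained expansion = 15.15 − 9.8 = 5.351 mm.
The walls impose strain ε = −(5.351)/8310 = -6.4390e-04; σ = Eε = 197000 · -6.4390e-04 = -126.8 MPa.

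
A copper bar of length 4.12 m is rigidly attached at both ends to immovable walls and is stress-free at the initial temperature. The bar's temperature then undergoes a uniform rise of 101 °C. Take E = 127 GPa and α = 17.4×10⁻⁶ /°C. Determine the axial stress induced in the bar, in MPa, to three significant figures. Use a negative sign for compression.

-223 MPa

Free thermal expansion αLΔT = 17.4e-6 · 4120 · 101 = 7.24 mm.
The walls impose strain ε = −(7.24)/4120 = -1.7574e-03; σ = Eε = 127000 · -1.7574e-03 = -223.2 MPa.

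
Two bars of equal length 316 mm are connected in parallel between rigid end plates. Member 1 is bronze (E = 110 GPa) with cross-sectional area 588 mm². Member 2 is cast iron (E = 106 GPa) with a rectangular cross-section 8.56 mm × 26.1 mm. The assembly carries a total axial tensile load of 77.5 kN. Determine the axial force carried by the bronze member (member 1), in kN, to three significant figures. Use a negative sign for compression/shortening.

A_2 = 223.4 mm².
Equal strain + equilibrium ⇒ each member carries load in proportion to AE: A₁E₁ = 64680000 N, A₂E₂ = 23680000 N, ΣAE = 88360000 N.
F₁ = P·A₁E₁/ΣAE = 77500·64680000/88360000 = 56730 N.

56.7 kN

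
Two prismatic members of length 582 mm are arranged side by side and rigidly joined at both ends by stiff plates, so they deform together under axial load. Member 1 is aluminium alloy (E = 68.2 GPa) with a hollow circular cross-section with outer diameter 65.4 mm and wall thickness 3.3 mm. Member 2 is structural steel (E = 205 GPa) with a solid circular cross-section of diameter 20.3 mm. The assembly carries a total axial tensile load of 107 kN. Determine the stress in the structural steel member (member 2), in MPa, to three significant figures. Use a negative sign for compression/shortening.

199 MPa

A_1 = 643.8 mm².
A_2 = 323.7 mm².
Equal strain + equilibrium ⇒ each member carries load in proportion to AE: A₁E₁ = 43910000 N, A₂E₂ = 66350000 N, ΣAE = 110300000 N.
σ₂ = P·E₂/ΣAE = 107000·205000/110300000 = 198.9 MPa.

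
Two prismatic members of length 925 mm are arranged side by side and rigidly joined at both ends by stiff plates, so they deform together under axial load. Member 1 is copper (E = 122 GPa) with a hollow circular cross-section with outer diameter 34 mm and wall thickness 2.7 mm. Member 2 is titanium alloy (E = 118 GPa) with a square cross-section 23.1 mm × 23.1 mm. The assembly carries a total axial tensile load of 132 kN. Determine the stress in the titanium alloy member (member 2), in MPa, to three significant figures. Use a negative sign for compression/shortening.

163 MPa

A_1 = 265.5 mm².
A_2 = 533.6 mm².
Equal strain + equilibrium ⇒ each member carries load in proportion to AE: A₁E₁ = 32390000 N, A₂E₂ = 62970000 N, ΣAE = 95360000 N.
σ₂ = P·E₂/ΣAE = 132000·118000/95360000 = 163.3 MPa.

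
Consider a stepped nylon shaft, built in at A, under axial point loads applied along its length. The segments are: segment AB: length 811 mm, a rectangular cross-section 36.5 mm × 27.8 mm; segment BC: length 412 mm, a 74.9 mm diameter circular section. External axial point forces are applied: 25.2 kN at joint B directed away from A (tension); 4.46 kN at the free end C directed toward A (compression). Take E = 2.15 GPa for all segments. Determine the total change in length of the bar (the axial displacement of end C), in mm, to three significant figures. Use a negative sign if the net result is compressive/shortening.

7.52 mm

Internal axial forces (sectioning from the free end, tension +): N_BC = -4.46 kN, N_AB = 20.74 kN.
A_AB = 1015 mm².
A_BC = 4406 mm².
δ_AB = 20740·811/(1015·2150) = 7.71 mm
δ_BC = -4460·412/(4406·2150) = -0.194 mm
δ = Σδ_i = 7.516 mm.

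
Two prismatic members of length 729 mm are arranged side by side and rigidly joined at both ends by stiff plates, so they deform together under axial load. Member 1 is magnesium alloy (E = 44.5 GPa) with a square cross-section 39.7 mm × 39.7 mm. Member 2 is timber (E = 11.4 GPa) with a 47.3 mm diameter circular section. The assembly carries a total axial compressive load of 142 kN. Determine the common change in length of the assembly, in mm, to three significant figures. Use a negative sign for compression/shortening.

A_1 = 1576 mm².
A_2 = 1757 mm².
Equal strain + equilibrium ⇒ each member carries load in proportion to AE: A₁E₁ = 70140000 N, A₂E₂ = 20030000 N, ΣAE = 90170000 N.
δ = PL/ΣAE = -142000·729/90170000 = -1.148 mm.

-1.15 mm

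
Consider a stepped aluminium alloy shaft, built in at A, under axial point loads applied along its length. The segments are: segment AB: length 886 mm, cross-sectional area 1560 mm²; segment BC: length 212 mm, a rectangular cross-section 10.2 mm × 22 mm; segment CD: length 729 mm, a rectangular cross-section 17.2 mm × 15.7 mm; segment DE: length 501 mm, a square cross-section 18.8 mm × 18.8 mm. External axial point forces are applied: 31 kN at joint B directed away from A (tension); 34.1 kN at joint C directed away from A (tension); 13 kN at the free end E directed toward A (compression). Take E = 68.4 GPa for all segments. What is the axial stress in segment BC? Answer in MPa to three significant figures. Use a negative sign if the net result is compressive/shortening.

94.0 MPa

Internal axial forces (sectioning from the free end, tension +): N_DE = -13 kN, N_CD = -13 kN, N_BC = 21.1 kN, N_AB = 52.1 kN.
A_BC = 224.4 mm².
σ_BC = N_BC/A_BC = 21100/224.4 = 94.03 MPa.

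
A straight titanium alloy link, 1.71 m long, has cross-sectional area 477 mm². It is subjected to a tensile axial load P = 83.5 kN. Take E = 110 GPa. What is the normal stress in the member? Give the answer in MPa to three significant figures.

175 MPa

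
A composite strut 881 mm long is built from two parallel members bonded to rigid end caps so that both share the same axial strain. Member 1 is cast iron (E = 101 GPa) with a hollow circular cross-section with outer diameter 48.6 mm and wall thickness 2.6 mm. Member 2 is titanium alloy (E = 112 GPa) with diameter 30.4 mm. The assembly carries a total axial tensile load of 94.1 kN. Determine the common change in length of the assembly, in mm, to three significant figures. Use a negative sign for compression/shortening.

0.695 mm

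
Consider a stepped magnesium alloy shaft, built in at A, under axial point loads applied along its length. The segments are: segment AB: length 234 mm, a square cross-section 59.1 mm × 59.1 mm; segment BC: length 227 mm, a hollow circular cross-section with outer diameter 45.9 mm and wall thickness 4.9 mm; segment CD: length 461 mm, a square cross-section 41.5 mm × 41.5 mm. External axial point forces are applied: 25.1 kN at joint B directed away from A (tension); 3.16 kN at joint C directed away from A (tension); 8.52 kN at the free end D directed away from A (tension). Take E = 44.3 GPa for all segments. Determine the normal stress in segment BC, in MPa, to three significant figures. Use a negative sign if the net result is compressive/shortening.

18.5 MPa

Internal axial forces (sectioning from the free end, tension +): N_CD = 8.52 kN, N_BC = 11.68 kN, N_AB = 36.78 kN.
A_BC = 631.1 mm².
σ_BC = N_BC/A_BC = 11680/631.1 = 18.51 MPa.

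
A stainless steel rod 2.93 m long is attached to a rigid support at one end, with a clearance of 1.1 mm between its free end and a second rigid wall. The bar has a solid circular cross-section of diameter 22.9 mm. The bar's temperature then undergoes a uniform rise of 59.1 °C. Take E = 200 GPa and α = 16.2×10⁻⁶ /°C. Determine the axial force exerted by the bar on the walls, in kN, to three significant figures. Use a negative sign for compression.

-47.9 kN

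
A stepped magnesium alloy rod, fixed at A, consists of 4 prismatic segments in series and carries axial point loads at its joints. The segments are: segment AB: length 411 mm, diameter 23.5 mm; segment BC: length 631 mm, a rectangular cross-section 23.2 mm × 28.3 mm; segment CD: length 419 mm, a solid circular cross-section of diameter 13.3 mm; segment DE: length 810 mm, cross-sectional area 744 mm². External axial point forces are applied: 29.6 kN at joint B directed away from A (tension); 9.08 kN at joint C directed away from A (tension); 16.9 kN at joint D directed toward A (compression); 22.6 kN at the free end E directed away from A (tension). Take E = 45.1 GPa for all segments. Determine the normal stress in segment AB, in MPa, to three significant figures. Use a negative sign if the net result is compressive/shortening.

102 MPa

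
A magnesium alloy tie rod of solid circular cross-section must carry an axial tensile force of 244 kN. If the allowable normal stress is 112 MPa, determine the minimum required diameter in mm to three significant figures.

52.7 mm

Required area A ≥ P/σ_allow = 244000/112 = 2179 mm².
For a solid circular section, d ≥ √(4A/π) = 52.67 mm.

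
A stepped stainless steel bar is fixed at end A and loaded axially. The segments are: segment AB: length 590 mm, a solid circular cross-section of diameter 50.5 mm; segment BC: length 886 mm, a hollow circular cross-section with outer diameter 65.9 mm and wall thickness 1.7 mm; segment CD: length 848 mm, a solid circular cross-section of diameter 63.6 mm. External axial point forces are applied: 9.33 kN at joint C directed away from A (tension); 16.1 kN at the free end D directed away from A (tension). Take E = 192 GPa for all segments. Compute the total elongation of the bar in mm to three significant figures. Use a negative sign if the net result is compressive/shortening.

0.404 mm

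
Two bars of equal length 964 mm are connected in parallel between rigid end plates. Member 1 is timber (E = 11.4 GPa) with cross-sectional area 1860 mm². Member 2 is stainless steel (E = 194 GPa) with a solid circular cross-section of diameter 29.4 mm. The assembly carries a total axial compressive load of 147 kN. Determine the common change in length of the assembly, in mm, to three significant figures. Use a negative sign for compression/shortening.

A_2 = 678.9 mm².
Equal strain + equilibrium ⇒ each member carries load in proportion to AE: A₁E₁ = 21200000 N, A₂E₂ = 131700000 N, ΣAE = 152900000 N.
δ = PL/ΣAE = -147000·964/152900000 = -0.9268 mm.

-0.927 mm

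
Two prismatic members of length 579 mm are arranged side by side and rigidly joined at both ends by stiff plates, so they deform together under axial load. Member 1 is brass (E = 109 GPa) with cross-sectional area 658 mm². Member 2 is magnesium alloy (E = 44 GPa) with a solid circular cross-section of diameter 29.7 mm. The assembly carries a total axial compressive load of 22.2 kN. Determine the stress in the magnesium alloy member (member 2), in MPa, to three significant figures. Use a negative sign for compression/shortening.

A_2 = 692.8 mm².
Equal strain + equilibrium ⇒ each member carries load in proportion to AE: A₁E₁ = 71720000 N, A₂E₂ = 30480000 N, ΣAE = 102200000 N.
σ₂ = P·E₂/ΣAE = -22200·44000/102200000 = -9.557 MPa.

-9.56 MPa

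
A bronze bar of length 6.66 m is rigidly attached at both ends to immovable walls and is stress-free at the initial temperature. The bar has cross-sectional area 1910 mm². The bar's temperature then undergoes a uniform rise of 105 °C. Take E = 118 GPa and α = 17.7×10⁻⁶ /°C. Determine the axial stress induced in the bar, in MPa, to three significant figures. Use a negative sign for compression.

Free thermal expansion αLΔT = 17.7e-6 · 6660 · 105 = 12.38 mm.
The walls impose strain ε = −(12.38)/6660 = -1.8585e-03; σ = Eε = 118000 · -1.8585e-03 = -219.3 MPa.

-219 MPa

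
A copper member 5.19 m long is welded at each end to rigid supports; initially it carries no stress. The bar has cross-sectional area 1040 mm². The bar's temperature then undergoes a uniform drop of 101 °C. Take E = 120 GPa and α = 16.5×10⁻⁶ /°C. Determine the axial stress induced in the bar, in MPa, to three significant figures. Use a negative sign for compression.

Free thermal expansion αLΔT = 16.5e-6 · 5190 · -101 = -8.649 mm.
The walls impose strain ε = −(-8.649)/5190 = 1.6665e-03; σ = Eε = 120000 · 1.6665e-03 = 200 MPa.

200 MPa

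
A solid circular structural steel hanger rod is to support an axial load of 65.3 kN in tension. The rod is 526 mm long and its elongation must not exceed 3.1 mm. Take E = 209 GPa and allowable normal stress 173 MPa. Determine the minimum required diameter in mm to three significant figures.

Required area A ≥ P/σ_allow = 65300/173 = 377.5 mm².
For a solid circular section, d ≥ √(4A/π) = 21.92 mm.
Elongation limit: A ≥ PL/(Eδ_allow) = 65300·526/(209000·3.1) = 53.01 mm² ⇒ d ≥ 8.216 mm.
The stress limit governs.

21.9 mm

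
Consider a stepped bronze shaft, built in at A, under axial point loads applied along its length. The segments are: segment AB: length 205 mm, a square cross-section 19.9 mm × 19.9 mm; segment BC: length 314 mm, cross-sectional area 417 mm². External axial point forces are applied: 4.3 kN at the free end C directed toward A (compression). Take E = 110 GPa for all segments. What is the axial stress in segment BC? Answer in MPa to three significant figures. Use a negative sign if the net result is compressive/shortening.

-10.3 MPa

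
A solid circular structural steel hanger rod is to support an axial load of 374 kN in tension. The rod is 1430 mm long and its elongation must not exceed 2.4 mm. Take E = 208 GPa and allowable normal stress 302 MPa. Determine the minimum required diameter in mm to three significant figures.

Required area A ≥ P/σ_allow = 374000/302 = 1238 mm².
For a solid circular section, d ≥ √(4A/π) = 39.71 mm.
Elongation limit: A ≥ PL/(Eδ_allow) = 374000·1430/(208000·2.4) = 1071 mm² ⇒ d ≥ 36.93 mm.
The stress limit governs.

39.7 mm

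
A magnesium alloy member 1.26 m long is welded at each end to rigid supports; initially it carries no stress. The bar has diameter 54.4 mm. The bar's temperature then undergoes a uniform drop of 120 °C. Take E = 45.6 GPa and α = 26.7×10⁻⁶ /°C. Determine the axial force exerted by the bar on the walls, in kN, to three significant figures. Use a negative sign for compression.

340 kN

Free thermal expansion αLΔT = 26.7e-6 · 1260 · -120 = -4.037 mm.
The walls impose strain ε = −(-4.037)/1260 = 3.2040e-03; σ = Eε = 45600 · 3.2040e-03 = 146.1 MPa.
Wall reaction R = σ·A = 146.1·2324 = 339600 N = 339.6 kN.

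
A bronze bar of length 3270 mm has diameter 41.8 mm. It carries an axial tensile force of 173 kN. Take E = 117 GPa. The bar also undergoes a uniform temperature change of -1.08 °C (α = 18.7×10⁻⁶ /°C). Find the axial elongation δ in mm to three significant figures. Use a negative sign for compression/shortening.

A = 1372 mm².
δ_mech = NL/(AE) = 173000·3270/(1372·117000) = 3.523 mm.
δ_thermal = αLΔT = 18.7e-6·3270·-1.08 = -0.06604 mm.
δ = δ_mech + δ_thermal = 3.457 mm.

3.46 mm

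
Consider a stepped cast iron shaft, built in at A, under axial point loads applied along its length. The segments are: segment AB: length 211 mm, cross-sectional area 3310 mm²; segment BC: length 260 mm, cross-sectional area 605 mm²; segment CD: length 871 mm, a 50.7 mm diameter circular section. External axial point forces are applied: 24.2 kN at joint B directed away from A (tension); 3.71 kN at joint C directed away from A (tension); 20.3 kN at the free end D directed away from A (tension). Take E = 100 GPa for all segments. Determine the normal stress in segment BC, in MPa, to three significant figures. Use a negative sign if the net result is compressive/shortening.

Internal axial forces (sectioning from the free end, tension +): N_CD = 20.3 kN, N_BC = 24.01 kN, N_AB = 48.21 kN.
σ_BC = N_BC/A_BC = 24010/605 = 39.69 MPa.

39.7 MPa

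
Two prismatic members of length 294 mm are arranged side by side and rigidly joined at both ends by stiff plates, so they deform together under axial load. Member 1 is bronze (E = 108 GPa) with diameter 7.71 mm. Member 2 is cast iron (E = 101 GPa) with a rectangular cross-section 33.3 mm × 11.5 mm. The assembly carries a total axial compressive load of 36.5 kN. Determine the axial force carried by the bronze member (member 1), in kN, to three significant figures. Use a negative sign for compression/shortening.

A_1 = 46.69 mm².
A_2 = 382.9 mm².
Equal strain + equilibrium ⇒ each member carries load in proportion to AE: A₁E₁ = 5042000 N, A₂E₂ = 38680000 N, ΣAE = 43720000 N.
F₁ = P·A₁E₁/ΣAE = -36500·5042000/43720000 = -4210 N.

-4.21 kN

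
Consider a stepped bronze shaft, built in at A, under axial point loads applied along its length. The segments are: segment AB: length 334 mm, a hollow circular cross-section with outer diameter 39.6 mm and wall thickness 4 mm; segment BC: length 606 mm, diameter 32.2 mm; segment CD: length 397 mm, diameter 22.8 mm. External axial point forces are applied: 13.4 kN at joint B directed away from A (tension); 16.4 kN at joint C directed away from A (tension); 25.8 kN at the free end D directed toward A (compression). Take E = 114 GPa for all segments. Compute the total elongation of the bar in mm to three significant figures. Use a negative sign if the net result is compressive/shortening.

Internal axial forces (sectioning from the free end, tension +): N_CD = -25.8 kN, N_BC = -9.4 kN, N_AB = 4 kN.
A_AB = 447.4 mm².
A_BC = 814.3 mm².
A_CD = 408.3 mm².
δ_AB = 4000·334/(447.4·114000) = 0.0262 mm
δ_BC = -9400·606/(814.3·114000) = -0.06136 mm
δ_CD = -25800·397/(408.3·114000) = -0.2201 mm
δ = Σδ_i = -0.2552 mm.

-0.255 mm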